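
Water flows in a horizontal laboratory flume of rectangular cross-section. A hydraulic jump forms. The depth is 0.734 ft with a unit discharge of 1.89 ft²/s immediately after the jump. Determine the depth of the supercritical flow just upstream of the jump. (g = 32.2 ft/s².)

V₂ = q/y₂ = 1.89/0.734 = 2.57 ft/s; Fr₂ = V₂/√(g·y₂) = 0.530.
Since the conjugate-depth ratio holds either way, y₁/y₂ = ½[√(1 + 8Fr₂²) − 1] = ½[√3.244 − 1] = 0.401.
y₁ = 0.401 × 0.734 = 0.294 ft.

y₁ = 0.294 ft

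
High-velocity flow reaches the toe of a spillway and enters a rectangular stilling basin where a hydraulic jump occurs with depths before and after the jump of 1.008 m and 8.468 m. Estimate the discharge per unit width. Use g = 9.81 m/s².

For a rectangular channel the momentum equation gives q² = ½·g·y₁·y₂·(y₁ + y₂) = ½×9.81×1.008×8.468×9.476 = 396.7.
q = √396.7 = 19.92 m²/s.

q = 19.92 m²/s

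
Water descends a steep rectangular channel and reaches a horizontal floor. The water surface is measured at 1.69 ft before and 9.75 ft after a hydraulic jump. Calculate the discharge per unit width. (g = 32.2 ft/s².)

For a rectangular channel the momentum equation gives q² = ½·g·y₁·y₂·(y₁ + y₂) = ½×32.2×1.69×9.75×11.4 = 3035.
q = √3035 = 55.1 ft²/s.

q = 55.1 ft²/s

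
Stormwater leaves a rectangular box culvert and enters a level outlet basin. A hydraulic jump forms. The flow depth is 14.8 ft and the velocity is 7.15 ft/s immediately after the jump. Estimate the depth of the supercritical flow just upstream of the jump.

Fr₂ = V₂/√(g·y₂) = 7.15/√(32.2×14.8) = 0.328.
Since the conjugate-depth ratio holds either way, y₁/y₂ = ½[√(1 + 8Fr₂²) − 1] = ½[√1.858 − 1] = 0.182.
y₁ = 0.182 × 14.8 = 2.69 ft.

y₁ = 2.69 ft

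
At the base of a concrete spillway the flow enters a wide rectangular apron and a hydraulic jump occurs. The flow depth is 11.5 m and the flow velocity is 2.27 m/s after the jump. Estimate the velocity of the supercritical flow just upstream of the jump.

Fr₂ = V₂/√(g·y₂) = 2.27/√(9.81×11.5) = 0.214.
Applying the sequent-depth relation in reverse, y₁/y₂ = ½[√(1 + 8Fr₂²) − 1] = ½[√1.365 − 1] = 0.0843.
y₁ = 0.0843 × 11.5 = 0.969 m.
V₁ = q/y₁ = 26.1/0.969 = 26.9 m/s.

V₁ = 26.9 m/s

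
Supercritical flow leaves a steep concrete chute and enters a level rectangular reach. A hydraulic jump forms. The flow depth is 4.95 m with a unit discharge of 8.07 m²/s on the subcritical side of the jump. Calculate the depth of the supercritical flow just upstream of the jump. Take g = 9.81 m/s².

y₁ = 0.493 m

V₂ = q/y₂ = 8.07/4.95 = 1.63 m/s; Fr₂ = V₂/√(g·y₂) = 0.234.
Since the conjugate-depth ratio holds either way, y₁/y₂ = ½[√(1 + 8Fr₂²) − 1] = ½[√1.438 − 1] = 0.0996.
y₁ = 0.0996 × 4.95 = 0.493 m.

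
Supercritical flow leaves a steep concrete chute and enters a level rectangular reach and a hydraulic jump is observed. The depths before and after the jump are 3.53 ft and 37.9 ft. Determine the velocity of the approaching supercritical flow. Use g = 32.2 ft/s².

V₁ = 84.6 ft/s

For a rectangular channel the momentum equation gives q² = ½·g·y₁·y₂·(y₁ + y₂) = ½×32.2×3.53×37.9×41.4 = 89239.
q = √89239 = 299 ft²/s.
V₁ = q/y₁ = 299/3.53 = 84.6 ft/s.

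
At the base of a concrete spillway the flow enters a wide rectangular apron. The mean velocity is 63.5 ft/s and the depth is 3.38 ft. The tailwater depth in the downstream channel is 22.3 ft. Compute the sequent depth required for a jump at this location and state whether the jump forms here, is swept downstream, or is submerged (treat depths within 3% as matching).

Fr₁ = V₁/√(g·y₁) = 63.5/√(32.2×3.38) = 6.09.
By Bélanger, y₂/y₁ = ½[√(1 + 8Fr₁²) − 1] = ½[√297.4 − 1] = 8.12.
y₂ = 8.12 × 3.38 = 27.5 ft.
Tailwater y_tw = 22.3 ft: y_tw < y₂, so the jump is swept downstream.

y₂ = 27.5 ft; the jump is swept downstream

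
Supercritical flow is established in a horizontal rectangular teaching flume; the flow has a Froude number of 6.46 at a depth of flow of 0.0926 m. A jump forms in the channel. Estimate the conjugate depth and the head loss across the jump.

y₂ = 0.801 m; ΔE = 1.20 m

Fr₁ = 6.46 (given).
Sequent-depth ratio: y₂/y₁ = ½[√(1 + 8Fr₁²) − 1] = ½[√334.9 − 1] = 8.65.
y₂ = 8.65 × 0.0926 = 0.801 m.
Head loss: ΔE = (y₂ − y₁)³/(4y₁y₂) = (0.801 − 0.0926)³/(4×0.0926×0.801) = 0.355/0.297 = 1.20 m.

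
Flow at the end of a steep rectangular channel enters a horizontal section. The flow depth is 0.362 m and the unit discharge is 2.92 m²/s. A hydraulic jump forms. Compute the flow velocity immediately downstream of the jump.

V₁ = q/y₁ = 2.92/0.362 = 8.07 m/s. Fr₁ = V₁/√(g·y₁) = 8.07/√(9.81×0.362) = 4.28.
By Bélanger, y₂/y₁ = ½[√(1 + 8Fr₁²) − 1] = ½[√147.6 − 1] = 5.57.
y₂ = 5.57 × 0.362 = 2.02 m.
V₂ = q/y₂ = 2.92/2.02 = 1.45 m/s.

V₂ = 1.45 m/s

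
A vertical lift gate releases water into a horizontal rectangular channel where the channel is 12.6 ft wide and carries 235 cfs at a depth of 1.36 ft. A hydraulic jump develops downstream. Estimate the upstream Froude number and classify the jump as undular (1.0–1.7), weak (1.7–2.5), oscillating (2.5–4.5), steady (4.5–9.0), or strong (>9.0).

Fr₁ = 2.07; weak jump

q = Q/b = 235/12.6 = 18.7 ft²/s; V₁ = q/y₁ = 13.7 ft/s. Fr₁ = V₁/√(g·y₁) = 2.07.
Fr₁ = 2.07 lies in the weak range.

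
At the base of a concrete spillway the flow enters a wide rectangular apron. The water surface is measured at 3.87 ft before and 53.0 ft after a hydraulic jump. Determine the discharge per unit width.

q = 433 ft²/s

For a rectangular channel the momentum equation gives q² = ½·g·y₁·y₂·(y₁ + y₂) = ½×32.2×3.87×53.0×56.9 = 187800.
q = √187800 = 433 ft²/s.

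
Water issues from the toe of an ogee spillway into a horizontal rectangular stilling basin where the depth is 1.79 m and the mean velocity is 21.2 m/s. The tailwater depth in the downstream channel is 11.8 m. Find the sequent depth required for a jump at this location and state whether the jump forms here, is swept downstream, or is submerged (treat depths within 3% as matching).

y₂ = 11.9 m; the jump forms here

Fr₁ = V₁/√(g·y₁) = 21.2/√(9.81×1.79) = 5.06.
Conjugate-depth relation: y₂/y₁ = ½[√(1 + 8Fr₁²) − 1] = ½[√205.8 − 1] = 6.67.
y₂ = 6.67 × 1.79 = 11.9 m.
Tailwater y_tw = 11.8 m: y_tw ≈ y₂, so the jump forms here.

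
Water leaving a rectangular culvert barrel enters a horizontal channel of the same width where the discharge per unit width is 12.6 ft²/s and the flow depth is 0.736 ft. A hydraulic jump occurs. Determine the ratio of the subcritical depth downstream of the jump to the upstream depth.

y₂/y₁ = 4.50

V₁ = q/y₁ = 12.6/0.736 = 17.1 ft/s. Fr₁ = V₁/√(g·y₁) = 17.1/√(32.2×0.736) = 3.52.
Conjugate-depth relation: y₂/y₁ = ½[√(1 + 8Fr₁²) − 1] = ½[√99.93 − 1] = 4.50.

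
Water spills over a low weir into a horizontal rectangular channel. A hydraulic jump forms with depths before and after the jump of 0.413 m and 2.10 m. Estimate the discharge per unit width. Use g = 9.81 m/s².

q = 3.27 m²/s

For a rectangular channel the momentum equation gives q² = ½·g·y₁·y₂·(y₁ + y₂) = ½×9.81×0.413×2.10×2.51 = 10.7.
q = √10.7 = 3.27 m²/s.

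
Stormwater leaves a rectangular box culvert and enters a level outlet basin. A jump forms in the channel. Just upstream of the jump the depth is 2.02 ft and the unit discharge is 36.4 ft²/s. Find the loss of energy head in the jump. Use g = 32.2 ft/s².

V₁ = q/y₁ = 36.4/2.02 = 18.0 ft/s. Fr₁ = V₁/√(g·y₁) = 18.0/√(32.2×2.02) = 2.23.
Conjugate-depth relation: y₂/y₁ = ½[√(1 + 8Fr₁²) − 1] = ½[√40.94 − 1] = 2.70.
y₂ = 2.70 × 2.02 = 5.45 ft.
Head loss: ΔE = (y₂ − y₁)³/(4y₁y₂) = (5.45 − 2.02)³/(4×2.02×5.45) = 40.4/44.1 = 0.918 ft.

ΔE = 0.918 ft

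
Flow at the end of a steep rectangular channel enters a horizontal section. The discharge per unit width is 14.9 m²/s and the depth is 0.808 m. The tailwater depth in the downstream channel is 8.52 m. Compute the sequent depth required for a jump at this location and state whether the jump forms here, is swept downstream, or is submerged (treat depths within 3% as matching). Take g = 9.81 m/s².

y₂ = 7.09 m; the jump is submerged

V₁ = q/y₁ = 14.9/0.808 = 18.4 m/s. Fr₁ = V₁/√(g·y₁) = 18.4/√(9.81×0.808) = 6.55.
Conjugate-depth relation: y₂/y₁ = ½[√(1 + 8Fr₁²) − 1] = ½[√344.2 − 1] = 8.78.
y₂ = 8.78 × 0.808 = 7.09 m.
Tailwater y_tw = 8.52 m: y_tw > y₂, so the jump is submerged.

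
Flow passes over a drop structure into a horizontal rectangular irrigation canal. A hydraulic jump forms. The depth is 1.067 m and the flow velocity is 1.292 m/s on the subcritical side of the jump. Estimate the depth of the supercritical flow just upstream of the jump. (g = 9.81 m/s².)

Fr₂ = V₂/√(g·y₂) = 1.292/√(9.81×1.067) = 0.3993.
Since the conjugate-depth ratio holds either way, y₁/y₂ = ½[√(1 + 8Fr₂²) − 1] = ½[√2.2758 − 1] = 0.2543.
y₁ = 0.2543 × 1.067 = 0.2713 m.

y₁ = 0.2713 m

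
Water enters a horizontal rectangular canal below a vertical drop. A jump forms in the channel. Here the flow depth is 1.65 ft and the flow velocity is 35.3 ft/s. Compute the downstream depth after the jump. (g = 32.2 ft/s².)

y₂ = 10.5 ft

Fr₁ = V₁/√(g·y₁) = 35.3/√(32.2×1.65) = 4.84.
By Bélanger, y₂/y₁ = ½[√(1 + 8Fr₁²) − 1] = ½[√188.6 − 1] = 6.37.
y₂ = 6.37 × 1.65 = 10.5 ft.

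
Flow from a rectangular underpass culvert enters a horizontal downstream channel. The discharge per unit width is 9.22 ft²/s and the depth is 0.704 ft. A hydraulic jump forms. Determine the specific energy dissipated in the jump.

V₁ = q/y₁ = 9.22/0.704 = 13.1 ft/s. Fr₁ = V₁/√(g·y₁) = 13.1/√(32.2×0.704) = 2.75.
Bélanger equation: y₂/y₁ = ½[√(1 + 8Fr₁²) − 1] = ½[√61.53 − 1] = 3.42.
y₂ = 3.42 × 0.704 = 2.41 ft.
Head loss: ΔE = (y₂ − y₁)³/(4y₁y₂) = (2.41 − 0.704)³/(4×0.704×2.41) = 4.96/6.78 = 0.731 ft.

ΔE = 0.731 ft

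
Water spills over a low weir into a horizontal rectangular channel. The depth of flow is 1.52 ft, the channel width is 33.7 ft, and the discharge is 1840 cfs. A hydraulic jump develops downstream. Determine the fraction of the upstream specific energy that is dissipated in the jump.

ΔE/E₁ = 0.502 (50.2%)

q = Q/b = 1840/33.7 = 54.6 ft²/s; V₁ = q/y₁ = 35.9 ft/s. Fr₁ = V₁/√(g·y₁) = 5.13.
By Bélanger, y₂/y₁ = ½[√(1 + 8Fr₁²) − 1] = ½[√211.9 − 1] = 6.78.
y₂ = 6.78 × 1.52 = 10.3 ft.
E₁ = y₁ + V₁²/2g = 21.6 ft. ΔE = (y₂ − y₁)³/(4y₁y₂) = 10.8 ft. ΔE/E₁ = 10.8/21.6 = 0.502.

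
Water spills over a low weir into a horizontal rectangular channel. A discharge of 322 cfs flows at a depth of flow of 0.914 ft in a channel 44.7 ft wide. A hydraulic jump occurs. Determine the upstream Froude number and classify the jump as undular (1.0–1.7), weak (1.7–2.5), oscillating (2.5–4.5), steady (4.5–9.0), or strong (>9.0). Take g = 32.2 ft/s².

q = Q/b = 322/44.7 = 7.20 ft²/s; V₁ = q/y₁ = 7.88 ft/s. Fr₁ = V₁/√(g·y₁) = 1.45.
Fr₁ = 1.45 lies in the undular range.

Fr₁ = 1.45; undular jump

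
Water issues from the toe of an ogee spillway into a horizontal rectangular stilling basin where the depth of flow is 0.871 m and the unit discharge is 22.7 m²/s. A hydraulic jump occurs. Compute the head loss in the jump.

V₁ = q/y₁ = 22.7/0.871 = 26.1 m/s. Fr₁ = V₁/√(g·y₁) = 26.1/√(9.81×0.871) = 8.92.
Conjugate-depth relation: y₂/y₁ = ½[√(1 + 8Fr₁²) − 1] = ½[√636.9 − 1] = 12.1.
y₂ = 12.1 × 0.871 = 10.6 m.
Head loss: ΔE = (y₂ − y₁)³/(4y₁y₂) = (10.6 − 0.871)³/(4×0.871×10.6) = 908/36.8 = 24.7 m.

ΔE = 24.7 m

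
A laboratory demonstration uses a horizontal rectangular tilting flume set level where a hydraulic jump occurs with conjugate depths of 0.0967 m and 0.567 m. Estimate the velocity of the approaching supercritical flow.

V₁ = 4.37 m/s

For a rectangular channel the momentum equation gives q² = ½·g·y₁·y₂·(y₁ + y₂) = ½×9.81×0.0967×0.567×0.664 = 0.178.
q = √0.178 = 0.422 m²/s.
V₁ = q/y₁ = 0.422/0.0967 = 4.37 m/s.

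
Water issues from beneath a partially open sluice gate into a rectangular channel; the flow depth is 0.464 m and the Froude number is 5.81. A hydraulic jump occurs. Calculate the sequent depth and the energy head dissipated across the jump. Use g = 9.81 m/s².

y₂ = 3.59 m; ΔE = 4.58 m

Fr₁ = 5.81 (given).
Bélanger equation: y₂/y₁ = ½[√(1 + 8Fr₁²) − 1] = ½[√271.0 − 1] = 7.73.
y₂ = 7.73 × 0.464 = 3.59 m.
Head loss: ΔE = (y₂ − y₁)³/(4y₁y₂) = (3.59 − 0.464)³/(4×0.464×3.59) = 30.5/6.66 = 4.58 m.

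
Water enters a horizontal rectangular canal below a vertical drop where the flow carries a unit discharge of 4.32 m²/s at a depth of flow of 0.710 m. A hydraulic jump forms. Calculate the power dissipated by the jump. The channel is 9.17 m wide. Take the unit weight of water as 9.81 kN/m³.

V₁ = q/y₁ = 4.32/0.710 = 6.08 m/s. Fr₁ = V₁/√(g·y₁) = 6.08/√(9.81×0.710) = 2.31.
Conjugate-depth relation: y₂/y₁ = ½[√(1 + 8Fr₁²) − 1] = ½[√43.52 − 1] = 2.80.
y₂ = 2.80 × 0.710 = 1.99 m.
V₂ = q/y₂ = 4.32/1.99 = 2.17 m/s. E₁ = y₁ + V₁²/2g = 2.60 m; E₂ = y₂ + V₂²/2g = 2.23 m. ΔE = E₁ − E₂ = 0.369 m.
Q = q·b = 4.32 × 9.17 = 39.6 m³/s. P = γ·Q·ΔE = 9.81 × 39.6 × 0.369 = 143 kW.

P = 143 kW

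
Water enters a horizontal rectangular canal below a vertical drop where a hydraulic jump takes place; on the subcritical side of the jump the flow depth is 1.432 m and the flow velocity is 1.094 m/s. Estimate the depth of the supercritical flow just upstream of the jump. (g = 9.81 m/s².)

y₁ = 0.2125 m

Fr₂ = V₂/√(g·y₂) = 1.094/√(9.81×1.432) = 0.2919.
The Bélanger relation is symmetric: y₁/y₂ = ½[√(1 + 8Fr₂²) − 1] = ½[√1.6816 − 1] = 0.1484.
y₁ = 0.1484 × 1.432 = 0.2125 m.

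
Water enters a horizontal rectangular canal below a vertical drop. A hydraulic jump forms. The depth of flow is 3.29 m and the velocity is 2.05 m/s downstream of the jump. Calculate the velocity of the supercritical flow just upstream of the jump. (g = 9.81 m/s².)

V₁ = 9.56 m/s

Fr₂ = V₂/√(g·y₂) = 2.05/√(9.81×3.29) = 0.361.
Since the conjugate-depth ratio holds either way, y₁/y₂ = ½[√(1 + 8Fr₂²) − 1] = ½[√2.042 − 1] = 0.214.
y₁ = 0.214 × 3.29 = 0.705 m.
V₁ = q/y₁ = 6.74/0.705 = 9.56 m/s.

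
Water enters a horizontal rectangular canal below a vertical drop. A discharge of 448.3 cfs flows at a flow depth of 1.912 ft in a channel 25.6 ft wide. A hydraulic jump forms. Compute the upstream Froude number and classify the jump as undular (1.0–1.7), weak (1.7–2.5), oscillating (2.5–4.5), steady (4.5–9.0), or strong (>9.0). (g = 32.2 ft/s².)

Fr₁ = 1.167; undular jump

q = Q/b = 448.3/25.6 = 17.51 ft²/s; V₁ = q/y₁ = 9.159 ft/s. Fr₁ = V₁/√(g·y₁) = 1.167.
Fr₁ = 1.167 lies in the undular range.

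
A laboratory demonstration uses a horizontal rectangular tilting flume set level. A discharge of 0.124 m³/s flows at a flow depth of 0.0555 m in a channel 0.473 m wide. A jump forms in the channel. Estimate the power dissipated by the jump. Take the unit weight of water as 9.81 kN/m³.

q = Q/b = 0.124/0.473 = 0.262 m²/s; V₁ = q/y₁ = 4.72 m/s. Fr₁ = V₁/√(g·y₁) = 6.40.
Conjugate-depth relation: y₂/y₁ = ½[√(1 + 8Fr₁²) − 1] = ½[√328.8 − 1] = 8.57.
y₂ = 8.57 × 0.0555 = 0.475 m.
V₂ = q/y₂ = 0.262/0.475 = 0.551 m/s. E₁ = y₁ + V₁²/2g = 1.19 m; E₂ = y₂ + V₂²/2g = 0.491 m. ΔE = E₁ − E₂ = 0.702 m.
P = γ·Q·ΔE = 9.81 × 0.124 × 0.702 = 0.854 kW.

P = 0.854 kW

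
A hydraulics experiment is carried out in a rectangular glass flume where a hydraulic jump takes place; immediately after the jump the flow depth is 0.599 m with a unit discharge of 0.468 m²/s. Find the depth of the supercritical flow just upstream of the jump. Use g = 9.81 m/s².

V₂ = q/y₂ = 0.468/0.599 = 0.781 m/s; Fr₂ = V₂/√(g·y₂) = 0.322.
From the momentum equation (using Fr₂), y₁/y₂ = ½[√(1 + 8Fr₂²) − 1] = ½[√1.831 − 1] = 0.177.
y₁ = 0.177 × 0.599 = 0.106 m.

y₁ = 0.106 m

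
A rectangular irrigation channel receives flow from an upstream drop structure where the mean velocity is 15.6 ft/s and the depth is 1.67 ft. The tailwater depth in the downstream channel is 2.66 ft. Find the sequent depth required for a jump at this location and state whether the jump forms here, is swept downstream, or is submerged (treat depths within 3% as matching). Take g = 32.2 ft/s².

Fr₁ = V₁/√(g·y₁) = 15.6/√(32.2×1.67) = 2.13.
From the momentum equation for a rectangular channel, y₂/y₁ = ½[√(1 + 8Fr₁²) − 1] = ½[√37.20 − 1] = 2.55.
y₂ = 2.55 × 1.67 = 4.26 ft.
Tailwater y_tw = 2.66 ft: y_tw < y₂, so the jump is swept downstream.

y₂ = 4.26 ft; the jump is swept downstream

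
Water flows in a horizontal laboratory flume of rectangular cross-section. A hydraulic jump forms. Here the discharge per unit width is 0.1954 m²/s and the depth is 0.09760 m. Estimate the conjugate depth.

V₁ = q/y₁ = 0.1954/0.09760 = 2.002 m/s. Fr₁ = V₁/√(g·y₁) = 2.002/√(9.81×0.09760) = 2.046.
From the momentum equation for a rectangular channel, y₂/y₁ = ½[√(1 + 8Fr₁²) − 1] = ½[√34.490 − 1] = 2.436.
y₂ = 2.436 × 0.09760 = 0.2378 m.

y₂ = 0.2378 m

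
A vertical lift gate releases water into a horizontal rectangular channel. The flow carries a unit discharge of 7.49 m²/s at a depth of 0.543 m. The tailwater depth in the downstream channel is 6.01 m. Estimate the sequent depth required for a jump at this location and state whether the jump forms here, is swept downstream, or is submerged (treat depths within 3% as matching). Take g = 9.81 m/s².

y₂ = 4.33 m; the jump is submerged

V₁ = q/y₁ = 7.49/0.543 = 13.8 m/s. Fr₁ = V₁/√(g·y₁) = 13.8/√(9.81×0.543) = 5.98.
From the momentum equation for a rectangular channel, y₂/y₁ = ½[√(1 + 8Fr₁²) − 1] = ½[√286.7 − 1] = 7.97.
y₂ = 7.97 × 0.543 = 4.33 m.
Tailwater y_tw = 6.01 m: y_tw > y₂, so the jump is submerged.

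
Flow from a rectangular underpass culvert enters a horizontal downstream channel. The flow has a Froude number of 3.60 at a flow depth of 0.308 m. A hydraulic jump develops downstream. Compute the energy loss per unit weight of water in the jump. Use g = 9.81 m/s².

Fr₁ = 3.60 (given).
Bélanger equation: y₂/y₁ = ½[√(1 + 8Fr₁²) − 1] = ½[√104.7 − 1] = 4.62.
y₂ = 4.62 × 0.308 = 1.42 m.
Head loss: ΔE = (y₂ − y₁)³/(4y₁y₂) = (1.42 − 0.308)³/(4×0.308×1.42) = 1.38/1.75 = 0.789 m.

ΔE = 0.789 m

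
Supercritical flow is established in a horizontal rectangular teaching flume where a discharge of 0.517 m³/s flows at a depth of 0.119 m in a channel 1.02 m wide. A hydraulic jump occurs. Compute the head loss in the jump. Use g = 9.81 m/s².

ΔE = 0.401 m

q = Q/b = 0.517/1.02 = 0.507 m²/s; V₁ = q/y₁ = 4.26 m/s. Fr₁ = V₁/√(g·y₁) = 3.94.
Bélanger equation: y₂/y₁ = ½[√(1 + 8Fr₁²) − 1] = ½[√125.3 − 1] = 5.10.
y₂ = 5.10 × 0.119 = 0.607 m.
V₂ = q/y₂ = 0.507/0.607 = 0.836 m/s. E₁ = y₁ + V₁²/2g = 1.04 m; E₂ = y₂ + V₂²/2g = 0.642 m. ΔE = E₁ − E₂ = 0.401 m.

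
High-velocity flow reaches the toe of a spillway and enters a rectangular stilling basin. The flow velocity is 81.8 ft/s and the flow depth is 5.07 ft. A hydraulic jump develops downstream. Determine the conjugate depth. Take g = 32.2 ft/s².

y₂ = 43.4 ft

Fr₁ = V₁/√(g·y₁) = 81.8/√(32.2×5.07) = 6.40.
Sequent-depth ratio: y₂/y₁ = ½[√(1 + 8Fr₁²) − 1] = ½[√328.9 − 1] = 8.57.
y₂ = 8.57 × 5.07 = 43.4 ft.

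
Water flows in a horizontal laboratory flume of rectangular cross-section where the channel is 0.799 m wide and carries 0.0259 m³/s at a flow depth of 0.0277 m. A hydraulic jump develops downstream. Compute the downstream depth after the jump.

y₂ = 0.0752 m

q = Q/b = 0.0259/0.799 = 0.0324 m²/s; V₁ = q/y₁ = 1.17 m/s. Fr₁ = V₁/√(g·y₁) = 2.24.
By Bélanger, y₂/y₁ = ½[√(1 + 8Fr₁²) − 1] = ½[√41.32 − 1] = 2.71.
y₂ = 2.71 × 0.0277 = 0.0752 m.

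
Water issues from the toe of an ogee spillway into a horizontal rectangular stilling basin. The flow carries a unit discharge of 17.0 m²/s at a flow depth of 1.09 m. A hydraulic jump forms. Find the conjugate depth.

y₂ = 6.83 m

V₁ = q/y₁ = 17.0/1.09 = 15.6 m/s. Fr₁ = V₁/√(g·y₁) = 15.6/√(9.81×1.09) = 4.77.
Bélanger equation: y₂/y₁ = ½[√(1 + 8Fr₁²) − 1] = ½[√183.0 − 1] = 6.26.
y₂ = 6.26 × 1.09 = 6.83 m.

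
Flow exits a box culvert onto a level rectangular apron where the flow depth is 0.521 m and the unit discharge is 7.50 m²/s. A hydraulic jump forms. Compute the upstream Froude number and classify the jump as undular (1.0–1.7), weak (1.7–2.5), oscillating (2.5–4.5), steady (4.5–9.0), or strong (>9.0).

Fr₁ = 6.37; steady jump

V₁ = q/y₁ = 7.50/0.521 = 14.4 m/s. Fr₁ = V₁/√(g·y₁) = 14.4/√(9.81×0.521) = 6.37.
Fr₁ = 6.37 lies in the steady range.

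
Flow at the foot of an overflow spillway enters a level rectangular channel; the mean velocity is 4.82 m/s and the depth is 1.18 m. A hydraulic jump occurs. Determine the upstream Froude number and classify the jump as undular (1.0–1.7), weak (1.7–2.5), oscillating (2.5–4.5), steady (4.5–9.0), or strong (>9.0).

Fr₁ = 1.42; undular jump

Fr₁ = V₁/√(g·y₁) = 4.82/√(9.81×1.18) = 1.42.
Fr₁ = 1.42 lies in the undular range.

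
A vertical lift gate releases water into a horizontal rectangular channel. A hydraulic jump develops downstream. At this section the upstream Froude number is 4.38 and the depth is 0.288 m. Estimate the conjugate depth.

Fr₁ = 4.38 (given).
Conjugate-depth relation: y₂/y₁ = ½[√(1 + 8Fr₁²) − 1] = ½[√154.5 − 1] = 5.71.
y₂ = 5.71 × 0.288 = 1.65 m.

y₂ = 1.65 m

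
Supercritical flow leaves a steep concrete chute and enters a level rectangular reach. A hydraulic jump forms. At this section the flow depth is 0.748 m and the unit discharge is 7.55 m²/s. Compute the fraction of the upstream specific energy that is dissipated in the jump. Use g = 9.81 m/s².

V₁ = q/y₁ = 7.55/0.748 = 10.1 m/s. Fr₁ = V₁/√(g·y₁) = 10.1/√(9.81×0.748) = 3.73.
Bélanger equation: y₂/y₁ = ½[√(1 + 8Fr₁²) − 1] = ½[√112.1 − 1] = 4.79.
y₂ = 4.79 × 0.748 = 3.59 m.
E₁ = y₁ + V₁²/2g = 5.94 m. ΔE = (y₂ − y₁)³/(4y₁y₂) = 2.13 m. ΔE/E₁ = 2.13/5.94 = 0.358.

ΔE/E₁ = 0.358 (35.8%)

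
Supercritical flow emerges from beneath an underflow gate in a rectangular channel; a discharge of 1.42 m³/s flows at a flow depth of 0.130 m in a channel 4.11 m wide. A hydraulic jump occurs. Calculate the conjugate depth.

y₂ = 0.373 m

q = Q/b = 1.42/4.11 = 0.345 m²/s; V₁ = q/y₁ = 2.66 m/s. Fr₁ = V₁/√(g·y₁) = 2.35.
From the momentum equation for a rectangular channel, y₂/y₁ = ½[√(1 + 8Fr₁²) − 1] = ½[√45.31 − 1] = 2.87.
y₂ = 2.87 × 0.130 = 0.373 m.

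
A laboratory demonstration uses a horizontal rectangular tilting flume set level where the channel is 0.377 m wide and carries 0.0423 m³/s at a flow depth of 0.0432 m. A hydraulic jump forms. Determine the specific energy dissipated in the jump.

ΔE = 0.151 m

q = Q/b = 0.0423/0.377 = 0.112 m²/s; V₁ = q/y₁ = 2.60 m/s. Fr₁ = V₁/√(g·y₁) = 3.99.
Conjugate-depth relation: y₂/y₁ = ½[√(1 + 8Fr₁²) − 1] = ½[√128.3 − 1] = 5.16.
y₂ = 5.16 × 0.0432 = 0.223 m.
Head loss: ΔE = (y₂ − y₁)³/(4y₁y₂) = (0.223 − 0.0432)³/(4×0.0432×0.223) = 0.00582/0.0386 = 0.151 m.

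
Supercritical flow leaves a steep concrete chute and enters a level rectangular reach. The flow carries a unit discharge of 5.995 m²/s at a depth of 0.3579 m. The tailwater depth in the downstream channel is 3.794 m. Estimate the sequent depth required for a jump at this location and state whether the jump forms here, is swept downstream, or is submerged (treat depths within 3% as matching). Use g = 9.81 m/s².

y₂ = 4.349 m; the jump is swept downstream

V₁ = q/y₁ = 5.995/0.3579 = 16.75 m/s. Fr₁ = V₁/√(g·y₁) = 16.75/√(9.81×0.3579) = 8.939.
Sequent-depth ratio: y₂/y₁ = ½[√(1 + 8Fr₁²) − 1] = ½[√640.31 − 1] = 12.15.
y₂ = 12.15 × 0.3579 = 4.349 m.
Tailwater y_tw = 3.794 m: y_tw < y₂, so the jump is swept downstream.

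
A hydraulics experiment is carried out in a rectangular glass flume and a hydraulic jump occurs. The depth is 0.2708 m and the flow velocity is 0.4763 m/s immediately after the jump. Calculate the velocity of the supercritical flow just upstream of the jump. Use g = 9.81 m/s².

Fr₂ = V₂/√(g·y₂) = 0.4763/√(9.81×0.2708) = 0.2922.
The Bélanger relation is symmetric: y₁/y₂ = ½[√(1 + 8Fr₂²) − 1] = ½[√1.6832 − 1] = 0.1487.
y₁ = 0.1487 × 0.2708 = 0.04026 m.
V₁ = q/y₁ = 0.1290/0.04026 = 3.203 m/s.

V₁ = 3.203 m/s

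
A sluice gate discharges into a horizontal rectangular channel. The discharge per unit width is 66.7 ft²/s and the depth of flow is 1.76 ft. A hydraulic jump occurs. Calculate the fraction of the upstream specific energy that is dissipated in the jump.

V₁ = q/y₁ = 66.7/1.76 = 37.9 ft/s. Fr₁ = V₁/√(g·y₁) = 37.9/√(32.2×1.76) = 5.03.
From the momentum equation for a rectangular channel, y₂/y₁ = ½[√(1 + 8Fr₁²) − 1] = ½[√203.7 − 1] = 6.64.
y₂ = 6.64 × 1.76 = 11.7 ft.
E₁ = y₁ + V₁²/2g = 24.1 ft. ΔE = (y₂ − y₁)³/(4y₁y₂) = 11.9 ft. ΔE/E₁ = 11.9/24.1 = 0.493.

ΔE/E₁ = 0.493 (49.3%)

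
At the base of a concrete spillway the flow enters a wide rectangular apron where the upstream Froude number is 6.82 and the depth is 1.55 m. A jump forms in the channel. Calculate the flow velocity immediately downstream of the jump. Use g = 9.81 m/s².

V₂ = 2.90 m/s

Fr₁ = 6.82 (given).
From the momentum equation for a rectangular channel, y₂/y₁ = ½[√(1 + 8Fr₁²) − 1] = ½[√373.1 − 1] = 9.16.
y₂ = 9.16 × 1.55 = 14.2 m.
V₁ = Fr₁·√(g·y₁) = 6.82×√(9.81×1.55) = 26.6 m/s; q = V₁·y₁ = 41.2 m²/s.
V₂ = q/y₂ = 41.2/14.2 = 2.90 m/s.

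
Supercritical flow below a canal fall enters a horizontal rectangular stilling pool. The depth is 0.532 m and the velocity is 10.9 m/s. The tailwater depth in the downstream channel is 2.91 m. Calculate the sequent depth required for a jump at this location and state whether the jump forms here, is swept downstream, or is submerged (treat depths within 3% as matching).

Fr₁ = V₁/√(g·y₁) = 10.9/√(9.81×0.532) = 4.77.
Conjugate-depth relation: y₂/y₁ = ½[√(1 + 8Fr₁²) − 1] = ½[√183.1 − 1] = 6.27.
y₂ = 6.27 × 0.532 = 3.33 m.
Tailwater y_tw = 2.91 m: y_tw < y₂, so the jump is swept downstream.

y₂ = 3.33 m; the jump is swept downstream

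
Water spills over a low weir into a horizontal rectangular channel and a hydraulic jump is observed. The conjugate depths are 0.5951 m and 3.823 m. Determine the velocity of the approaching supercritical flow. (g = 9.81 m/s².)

V₁ = 11.80 m/s

For a rectangular channel the momentum equation gives q² = ½·g·y₁·y₂·(y₁ + y₂) = ½×9.81×0.5951×3.823×4.418 = 49.30.
q = √49.30 = 7.022 m²/s.
V₁ = q/y₁ = 7.022/0.5951 = 11.80 m/s.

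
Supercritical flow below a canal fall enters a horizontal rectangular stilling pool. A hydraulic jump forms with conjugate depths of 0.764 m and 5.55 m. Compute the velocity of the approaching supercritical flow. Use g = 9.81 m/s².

V₁ = 15.0 m/s

For a rectangular channel the momentum equation gives q² = ½·g·y₁·y₂·(y₁ + y₂) = ½×9.81×0.764×5.55×6.31 = 131.
q = √131 = 11.5 m²/s.
V₁ = q/y₁ = 11.5/0.764 = 15.0 m/s.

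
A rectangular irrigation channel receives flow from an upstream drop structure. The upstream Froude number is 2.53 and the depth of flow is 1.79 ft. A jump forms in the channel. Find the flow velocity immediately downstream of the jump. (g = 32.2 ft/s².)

V₂ = 6.17 ft/s

Fr₁ = 2.53 (given).
Conjugate-depth relation: y₂/y₁ = ½[√(1 + 8Fr₁²) − 1] = ½[√52.21 − 1] = 3.11.
y₂ = 3.11 × 1.79 = 5.57 ft.
V₁ = Fr₁·√(g·y₁) = 2.53×√(32.2×1.79) = 19.2 ft/s; q = V₁·y₁ = 34.4 ft²/s.
V₂ = q/y₂ = 34.4/5.57 = 6.17 ft/s.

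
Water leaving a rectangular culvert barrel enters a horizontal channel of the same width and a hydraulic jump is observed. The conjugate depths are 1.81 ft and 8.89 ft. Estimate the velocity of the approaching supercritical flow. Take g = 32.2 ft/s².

V₁ = 29.1 ft/s

For a rectangular channel the momentum equation gives q² = ½·g·y₁·y₂·(y₁ + y₂) = ½×32.2×1.81×8.89×10.7 = 2772.
q = √2772 = 52.6 ft²/s.
V₁ = q/y₁ = 52.6/1.81 = 29.1 ft/s.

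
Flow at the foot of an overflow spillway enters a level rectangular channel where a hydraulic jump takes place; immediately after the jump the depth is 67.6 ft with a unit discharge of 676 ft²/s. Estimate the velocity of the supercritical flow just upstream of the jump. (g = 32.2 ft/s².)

V₂ = q/y₂ = 676/67.6 = 10.0 ft/s; Fr₂ = V₂/√(g·y₂) = 0.214.
From the momentum equation (using Fr₂), y₁/y₂ = ½[√(1 + 8Fr₂²) − 1] = ½[√1.368 − 1] = 0.0847.
y₁ = 0.0847 × 67.6 = 5.73 ft.
V₁ = q/y₁ = 676/5.73 = 118 ft/s.

V₁ = 118 ft/s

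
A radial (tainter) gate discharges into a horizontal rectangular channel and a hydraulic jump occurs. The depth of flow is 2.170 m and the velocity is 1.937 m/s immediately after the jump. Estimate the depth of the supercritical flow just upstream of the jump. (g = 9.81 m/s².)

y₁ = 0.5994 m

Fr₂ = V₂/√(g·y₂) = 1.937/√(9.81×2.170) = 0.4198.
Applying the sequent-depth relation in reverse, y₁/y₂ = ½[√(1 + 8Fr₂²) − 1] = ½[√2.4100 − 1] = 0.2762.
y₁ = 0.2762 × 2.170 = 0.5994 m.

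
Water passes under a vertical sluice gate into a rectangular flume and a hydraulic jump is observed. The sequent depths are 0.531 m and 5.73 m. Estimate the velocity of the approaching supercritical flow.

V₁ = 18.2 m/s

For a rectangular channel the momentum equation gives q² = ½·g·y₁·y₂·(y₁ + y₂) = ½×9.81×0.531×5.73×6.26 = 93.4.
q = √93.4 = 9.67 m²/s.
V₁ = q/y₁ = 9.67/0.531 = 18.2 m/s.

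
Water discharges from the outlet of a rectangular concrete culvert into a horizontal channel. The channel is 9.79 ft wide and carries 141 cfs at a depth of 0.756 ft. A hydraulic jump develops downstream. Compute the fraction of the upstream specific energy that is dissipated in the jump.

ΔE/E₁ = 0.375 (37.5%)

q = Q/b = 141/9.79 = 14.4 ft²/s; V₁ = q/y₁ = 19.1 ft/s. Fr₁ = V₁/√(g·y₁) = 3.86.
From the momentum equation for a rectangular channel, y₂/y₁ = ½[√(1 + 8Fr₁²) − 1] = ½[√120.3 − 1] = 4.98.
y₂ = 4.98 × 0.756 = 3.77 ft.
E₁ = y₁ + V₁²/2g = 6.39 ft. ΔE = (y₂ − y₁)³/(4y₁y₂) = 2.40 ft. ΔE/E₁ = 2.40/6.39 = 0.375.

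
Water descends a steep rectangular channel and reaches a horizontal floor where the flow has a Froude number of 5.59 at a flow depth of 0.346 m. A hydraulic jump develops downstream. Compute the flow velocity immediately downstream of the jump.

Fr₁ = 5.59 (given).
Conjugate-depth relation: y₂/y₁ = ½[√(1 + 8Fr₁²) − 1] = ½[√251.0 − 1] = 7.42.
y₂ = 7.42 × 0.346 = 2.57 m.
V₁ = Fr₁·√(g·y₁) = 5.59×√(9.81×0.346) = 10.3 m/s; q = V₁·y₁ = 3.56 m²/s.
V₂ = q/y₂ = 3.56/2.57 = 1.39 m/s.

V₂ = 1.39 m/s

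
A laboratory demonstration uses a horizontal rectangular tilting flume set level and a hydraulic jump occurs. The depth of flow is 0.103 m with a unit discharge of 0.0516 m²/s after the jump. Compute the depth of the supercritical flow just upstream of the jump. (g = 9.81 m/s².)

y₁ = 0.0375 m

V₂ = q/y₂ = 0.0516/0.103 = 0.501 m/s; Fr₂ = V₂/√(g·y₂) = 0.498.
The Bélanger relation is symmetric: y₁/y₂ = ½[√(1 + 8Fr₂²) − 1] = ½[√2.987 − 1] = 0.364.
y₁ = 0.364 × 0.103 = 0.0375 m.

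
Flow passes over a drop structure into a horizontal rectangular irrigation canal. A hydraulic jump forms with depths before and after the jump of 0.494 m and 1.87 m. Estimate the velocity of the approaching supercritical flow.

V₁ = 6.63 m/s

For a rectangular channel the momentum equation gives q² = ½·g·y₁·y₂·(y₁ + y₂) = ½×9.81×0.494×1.87×2.36 = 10.7.
q = √10.7 = 3.27 m²/s.
V₁ = q/y₁ = 3.27/0.494 = 6.63 m/s.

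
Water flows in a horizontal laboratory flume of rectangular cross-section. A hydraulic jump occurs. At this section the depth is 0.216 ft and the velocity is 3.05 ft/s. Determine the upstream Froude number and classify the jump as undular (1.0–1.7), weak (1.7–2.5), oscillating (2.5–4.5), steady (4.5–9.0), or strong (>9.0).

Fr₁ = 1.16; undular jump

Fr₁ = V₁/√(g·y₁) = 3.05/√(32.2×0.216) = 1.16.
Fr₁ = 1.16 lies in the undular range.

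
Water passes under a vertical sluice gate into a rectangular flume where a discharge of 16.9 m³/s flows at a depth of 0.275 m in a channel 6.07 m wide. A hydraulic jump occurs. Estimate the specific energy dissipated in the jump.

ΔE = 3.16 m

q = Q/b = 16.9/6.07 = 2.78 m²/s; V₁ = q/y₁ = 10.1 m/s. Fr₁ = V₁/√(g·y₁) = 6.16.
Conjugate-depth relation: y₂/y₁ = ½[√(1 + 8Fr₁²) − 1] = ½[√305.0 − 1] = 8.23.
y₂ = 8.23 × 0.275 = 2.26 m.
Head loss: ΔE = (y₂ − y₁)³/(4y₁y₂) = (2.26 − 0.275)³/(4×0.275×2.26) = 7.86/2.49 = 3.16 m.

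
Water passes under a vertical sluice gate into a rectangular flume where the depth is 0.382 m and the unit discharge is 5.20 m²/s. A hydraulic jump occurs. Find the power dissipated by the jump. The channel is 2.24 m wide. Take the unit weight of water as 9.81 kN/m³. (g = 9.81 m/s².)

V₁ = q/y₁ = 5.20/0.382 = 13.6 m/s. Fr₁ = V₁/√(g·y₁) = 13.6/√(9.81×0.382) = 7.03.
Bélanger equation: y₂/y₁ = ½[√(1 + 8Fr₁²) − 1] = ½[√396.6 − 1] = 9.46.
y₂ = 9.46 × 0.382 = 3.61 m.
Head loss: ΔE = (y₂ − y₁)³/(4y₁y₂) = (3.61 − 0.382)³/(4×0.382×3.61) = 33.7/5.52 = 6.11 m.
Q = q·b = 5.20 × 2.24 = 11.6 m³/s. P = γ·Q·ΔE = 9.81 × 11.6 × 6.11 = 698 kW.

P = 698 kW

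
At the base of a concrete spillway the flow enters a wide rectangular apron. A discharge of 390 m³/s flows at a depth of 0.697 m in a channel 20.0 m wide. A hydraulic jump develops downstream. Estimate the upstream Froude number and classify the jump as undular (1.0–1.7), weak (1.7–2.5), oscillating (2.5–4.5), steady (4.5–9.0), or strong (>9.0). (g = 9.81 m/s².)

Fr₁ = 10.7; strong jump

q = Q/b = 390/20.0 = 19.5 m²/s; V₁ = q/y₁ = 28.0 m/s. Fr₁ = V₁/√(g·y₁) = 10.7.
Fr₁ = 10.7 lies in the strong range.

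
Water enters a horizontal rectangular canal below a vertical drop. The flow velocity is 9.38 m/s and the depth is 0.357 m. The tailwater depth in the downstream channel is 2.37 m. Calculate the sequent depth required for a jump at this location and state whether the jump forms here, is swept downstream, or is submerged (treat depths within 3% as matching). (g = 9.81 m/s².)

Fr₁ = V₁/√(g·y₁) = 9.38/√(9.81×0.357) = 5.01.
Conjugate-depth relation: y₂/y₁ = ½[√(1 + 8Fr₁²) − 1] = ½[√202.0 − 1] = 6.61.
y₂ = 6.61 × 0.357 = 2.36 m.
Tailwater y_tw = 2.37 m: y_tw ≈ y₂, so the jump forms here.

y₂ = 2.36 m; the jump forms here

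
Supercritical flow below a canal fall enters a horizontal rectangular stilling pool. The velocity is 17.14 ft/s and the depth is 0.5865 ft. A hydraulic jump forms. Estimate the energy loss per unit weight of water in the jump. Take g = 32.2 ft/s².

Fr₁ = V₁/√(g·y₁) = 17.14/√(32.2×0.5865) = 3.944.
Conjugate-depth relation: y₂/y₁ = ½[√(1 + 8Fr₁²) − 1] = ½[√125.45 − 1] = 5.100.
y₂ = 5.100 × 0.5865 = 2.991 ft.
Head loss: ΔE = (y₂ − y₁)³/(4y₁y₂) = (2.991 − 0.5865)³/(4×0.5865×2.991) = 13.91/7.017 = 1.982 ft.

ΔE = 1.982 ft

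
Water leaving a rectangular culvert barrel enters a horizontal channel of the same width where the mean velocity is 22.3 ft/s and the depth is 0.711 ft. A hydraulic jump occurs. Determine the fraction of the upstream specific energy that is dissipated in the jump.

Fr₁ = V₁/√(g·y₁) = 22.3/√(32.2×0.711) = 4.66.
Bélanger equation: y₂/y₁ = ½[√(1 + 8Fr₁²) − 1] = ½[√174.8 − 1] = 6.11.
y₂ = 6.11 × 0.711 = 4.34 ft.
E₁ = y₁ + V₁²/2g = 8.43 ft. ΔE = (y₂ − y₁)³/(4y₁y₂) = 3.88 ft. ΔE/E₁ = 3.88/8.43 = 0.460.

ΔE/E₁ = 0.460 (46.0%)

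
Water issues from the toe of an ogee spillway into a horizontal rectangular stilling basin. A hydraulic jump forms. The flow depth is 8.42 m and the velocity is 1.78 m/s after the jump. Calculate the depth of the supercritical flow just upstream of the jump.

Fr₂ = V₂/√(g·y₂) = 1.78/√(9.81×8.42) = 0.196.
The Bélanger relation is symmetric: y₁/y₂ = ½[√(1 + 8Fr₂²) − 1] = ½[√1.307 − 1] = 0.0716.
y₁ = 0.0716 × 8.42 = 0.603 m.

y₁ = 0.603 m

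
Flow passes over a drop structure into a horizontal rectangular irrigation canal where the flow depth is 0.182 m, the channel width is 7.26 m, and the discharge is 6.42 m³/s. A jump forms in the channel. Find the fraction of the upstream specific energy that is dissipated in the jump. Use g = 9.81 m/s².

ΔE/E₁ = 0.347 (34.7%)

q = Q/b = 6.42/7.26 = 0.884 m²/s; V₁ = q/y₁ = 4.86 m/s. Fr₁ = V₁/√(g·y₁) = 3.64.
From the momentum equation for a rectangular channel, y₂/y₁ = ½[√(1 + 8Fr₁²) − 1] = ½[√106.8 − 1] = 4.67.
y₂ = 4.67 × 0.182 = 0.849 m.
E₁ = y₁ + V₁²/2g = 1.39 m. ΔE = (y₂ − y₁)³/(4y₁y₂) = 0.481 m. ΔE/E₁ = 0.481/1.39 = 0.347.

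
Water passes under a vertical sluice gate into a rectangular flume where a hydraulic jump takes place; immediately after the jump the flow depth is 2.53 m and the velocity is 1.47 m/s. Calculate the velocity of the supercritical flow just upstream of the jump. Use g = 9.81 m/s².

Fr₂ = V₂/√(g·y₂) = 1.47/√(9.81×2.53) = 0.295.
The Bélanger relation is symmetric: y₁/y₂ = ½[√(1 + 8Fr₂²) − 1] = ½[√1.697 − 1] = 0.151.
y₁ = 0.151 × 2.53 = 0.383 m.
V₁ = q/y₁ = 3.72/0.383 = 9.72 m/s.

V₁ = 9.72 m/s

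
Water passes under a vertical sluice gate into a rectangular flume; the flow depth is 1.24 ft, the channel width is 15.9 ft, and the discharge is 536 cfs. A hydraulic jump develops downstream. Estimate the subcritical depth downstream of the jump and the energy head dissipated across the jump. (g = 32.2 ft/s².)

q = Q/b = 536/15.9 = 33.7 ft²/s; V₁ = q/y₁ = 27.2 ft/s. Fr₁ = V₁/√(g·y₁) = 4.30.
Bélanger equation: y₂/y₁ = ½[√(1 + 8Fr₁²) − 1] = ½[√149.1 − 1] = 5.60.
y₂ = 5.60 × 1.24 = 6.95 ft.
V₂ = q/y₂ = 33.7/6.95 = 4.85 ft/s. E₁ = y₁ + V₁²/2g = 12.7 ft; E₂ = y₂ + V₂²/2g = 7.32 ft. ΔE = E₁ − E₂ = 5.40 ft.

y₂ = 6.95 ft; ΔE = 5.40 ft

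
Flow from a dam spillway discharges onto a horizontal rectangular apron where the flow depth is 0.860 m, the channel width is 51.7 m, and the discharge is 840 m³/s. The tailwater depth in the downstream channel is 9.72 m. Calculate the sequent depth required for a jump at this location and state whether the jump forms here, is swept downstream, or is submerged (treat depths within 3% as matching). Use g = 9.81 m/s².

q = Q/b = 840/51.7 = 16.2 m²/s; V₁ = q/y₁ = 18.9 m/s. Fr₁ = V₁/√(g·y₁) = 6.50.
From the momentum equation for a rectangular channel, y₂/y₁ = ½[√(1 + 8Fr₁²) − 1] = ½[√339.5 − 1] = 8.71.
y₂ = 8.71 × 0.860 = 7.49 m.
Tailwater y_tw = 9.72 m: y_tw > y₂, so the jump is submerged.

y₂ = 7.49 m; the jump is submerged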